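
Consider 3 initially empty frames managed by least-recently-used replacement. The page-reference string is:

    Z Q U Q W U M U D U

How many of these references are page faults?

Z → fault, frames {Z}
Q → fault, frames {Z,Q}
U → fault, frames {Z,Q,U}
Q → hit
W → fault, evict Z, frames {U,Q,W}
U → hit
M → fault, evict Q, frames {W,U,M}
U → hit
D → fault, evict W, frames {M,U,D}
U → hit
Page faults: 6.

6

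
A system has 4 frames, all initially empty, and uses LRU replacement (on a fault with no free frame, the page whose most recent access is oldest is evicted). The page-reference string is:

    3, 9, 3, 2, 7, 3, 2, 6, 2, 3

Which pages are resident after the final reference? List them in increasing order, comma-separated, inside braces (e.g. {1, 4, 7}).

{2, 3, 6, 7}

3 -> fault, frames (3)
9 -> fault, frames (3 9)
3 -> hit
2 -> fault, frames (9 3 2)
7 -> fault, frames (9 3 2 7)
3 -> hit
2 -> hit
6 -> fault, evict 9, frames (7 3 2 6)
2 -> hit
3 -> hit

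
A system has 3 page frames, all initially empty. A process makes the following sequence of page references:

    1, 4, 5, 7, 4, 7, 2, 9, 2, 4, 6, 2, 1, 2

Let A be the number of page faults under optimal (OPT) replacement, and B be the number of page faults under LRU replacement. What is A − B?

-1

Under OPT: F F F F . . F F . . F . F . → 8 faults.
Under LRU: F F F F . . F F . F F . F . → 9 faults.
A − B = 8 − 9 = -1.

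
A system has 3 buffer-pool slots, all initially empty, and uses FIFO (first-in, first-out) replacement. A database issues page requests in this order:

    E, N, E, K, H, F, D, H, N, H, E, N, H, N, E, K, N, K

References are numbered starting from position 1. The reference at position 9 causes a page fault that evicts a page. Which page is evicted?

H

pos 1: E: miss, frames (E)
pos 2: N: miss, frames (E N)
pos 3: E: hit
pos 4: K: miss, frames (E N K)
pos 5: H: miss, evict E, frames (N K H)
pos 6: F: miss, evict N, frames (K H F)
pos 7: D: miss, evict K, frames (H F D)
pos 8: H: hit
pos 9: N: miss, evict H, frames (F D N)
At position 9, page H is evicted.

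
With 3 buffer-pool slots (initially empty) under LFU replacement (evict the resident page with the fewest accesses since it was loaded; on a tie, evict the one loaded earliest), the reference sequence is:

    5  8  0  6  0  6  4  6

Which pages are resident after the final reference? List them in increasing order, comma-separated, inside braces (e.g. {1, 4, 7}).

{0, 4, 6}

5 -> fault, frames {5}
8 -> fault, frames {5,8}
0 -> fault, frames {5,8,0}
6 -> fault, evict 5, frames {8,0,6}
0 -> hit
6 -> hit
4 -> fault, evict 8, frames {0,6,4}
6 -> hit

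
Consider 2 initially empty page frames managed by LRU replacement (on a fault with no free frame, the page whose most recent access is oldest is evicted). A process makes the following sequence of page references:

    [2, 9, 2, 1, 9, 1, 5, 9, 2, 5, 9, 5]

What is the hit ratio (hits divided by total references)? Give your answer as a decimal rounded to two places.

2 -> fault, frames [2]
9 -> fault, frames [2, 9]
2 -> hit
1 -> fault, evict 9, frames [2, 1]
9 -> fault, evict 2, frames [1, 9]
1 -> hit
5 -> fault, evict 9, frames [1, 5]
9 -> fault, evict 1, frames [5, 9]
2 -> fault, evict 5, frames [9, 2]
5 -> fault, evict 9, frames [2, 5]
9 -> fault, evict 2, frames [5, 9]
5 -> hit
Hits: 3 of 12 references → 3/12 = 0.2500.

0.25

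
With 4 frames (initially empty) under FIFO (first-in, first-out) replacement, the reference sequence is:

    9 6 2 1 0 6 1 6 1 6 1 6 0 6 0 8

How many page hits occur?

10

9 -> fault, frames {9}
6 -> fault, frames {9,6}
2 -> fault, frames {9,6,2}
1 -> fault, frames {9,6,2,1}
0 -> fault, evict 9, frames {6,2,1,0}
6 -> hit
1 -> hit
6 -> hit
1 -> hit
6 -> hit
1 -> hit
6 -> hit
0 -> hit
6 -> hit
0 -> hit
8 -> fault, evict 6, frames {2,1,0,8}
Hits: 10.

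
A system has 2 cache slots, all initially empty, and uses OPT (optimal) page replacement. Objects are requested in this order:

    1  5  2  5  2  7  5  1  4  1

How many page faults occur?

1: miss, frames {1}
5: miss, frames {1,5}
2: miss, evict 1, frames {5,2}
5: hit
2: hit
7: miss, evict 2, frames {5,7}
5: hit
1: miss, evict 7, frames {5,1}
4: miss, evict 5, frames {1,4}
1: hit
Page faults: 6.

6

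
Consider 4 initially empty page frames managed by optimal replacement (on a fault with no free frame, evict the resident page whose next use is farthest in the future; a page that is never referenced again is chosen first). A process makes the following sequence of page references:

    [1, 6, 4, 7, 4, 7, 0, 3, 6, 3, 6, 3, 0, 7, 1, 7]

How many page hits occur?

1 -> fault, frames {1}
6 -> fault, frames {1,6}
4 -> fault, frames {1,6,4}
7 -> fault, frames {1,6,4,7}
4 -> hit
7 -> hit
0 -> fault, evict 4, frames {1,6,7,0}
3 -> fault, evict 1, frames {6,7,0,3}
6 -> hit
3 -> hit
6 -> hit
3 -> hit
0 -> hit
7 -> hit
1 -> fault, evict 3, frames {6,7,0,1}
7 -> hit
Hits: 9.

9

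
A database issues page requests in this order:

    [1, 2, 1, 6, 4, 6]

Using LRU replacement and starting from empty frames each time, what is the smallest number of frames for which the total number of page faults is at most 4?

f=1: 6 faults
f=2: 4 faults
f=3: 4 faults
f=4: 4 faults
Smallest f with faults ≤ 4 is 2.

2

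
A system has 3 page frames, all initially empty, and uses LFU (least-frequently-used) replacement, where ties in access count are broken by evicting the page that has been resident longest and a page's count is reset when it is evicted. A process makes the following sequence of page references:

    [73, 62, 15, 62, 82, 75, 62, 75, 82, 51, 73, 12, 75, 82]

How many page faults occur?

73 -> fault, frames [73]
62 -> fault, frames [73, 62]
15 -> fault, frames [73, 62, 15]
62 -> hit
82 -> fault, evict 73, frames [62, 15, 82]
75 -> fault, evict 15, frames [62, 82, 75]
62 -> hit
75 -> hit
82 -> hit
51 -> fault, evict 82, frames [62, 75, 51]
73 -> fault, evict 51, frames [62, 75, 73]
12 -> fault, evict 73, frames [62, 75, 12]
75 -> hit
82 -> fault, evict 12, frames [62, 75, 82]
Page faults: 9.

9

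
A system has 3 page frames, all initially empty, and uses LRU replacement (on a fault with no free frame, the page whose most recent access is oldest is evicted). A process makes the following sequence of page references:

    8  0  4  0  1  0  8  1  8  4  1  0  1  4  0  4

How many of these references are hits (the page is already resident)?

9

8 -> miss, frames (8)
0 -> miss, frames (8 0)
4 -> miss, frames (8 0 4)
0 -> hit
1 -> miss, evict 8, frames (4 0 1)
0 -> hit
8 -> miss, evict 4, frames (1 0 8)
1 -> hit
8 -> hit
4 -> miss, evict 0, frames (1 8 4)
1 -> hit
0 -> miss, evict 8, frames (4 1 0)
1 -> hit
4 -> hit
0 -> hit
4 -> hit
Hits: 9.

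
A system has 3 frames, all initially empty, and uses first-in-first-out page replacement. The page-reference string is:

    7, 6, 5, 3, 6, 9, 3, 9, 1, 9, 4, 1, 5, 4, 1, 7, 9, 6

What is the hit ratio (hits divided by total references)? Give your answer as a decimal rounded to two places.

7: miss, frames [7]
6: miss, frames [7, 6]
5: miss, frames [7, 6, 5]
3: miss, evict 7, frames [6, 5, 3]
6: hit
9: miss, evict 6, frames [5, 3, 9]
3: hit
9: hit
1: miss, evict 5, frames [3, 9, 1]
9: hit
4: miss, evict 3, frames [9, 1, 4]
1: hit
5: miss, evict 9, frames [1, 4, 5]
4: hit
1: hit
7: miss, evict 1, frames [4, 5, 7]
9: miss, evict 4, frames [5, 7, 9]
6: miss, evict 5, frames [7, 9, 6]
Hits: 7 of 18 references → 7/18 = 0.3889.

0.39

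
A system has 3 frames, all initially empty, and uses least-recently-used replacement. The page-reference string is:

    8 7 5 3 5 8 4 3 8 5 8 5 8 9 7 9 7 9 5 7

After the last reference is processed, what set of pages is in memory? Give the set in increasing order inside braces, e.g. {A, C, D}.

{5, 7, 9}

8 → miss, frames (8)
7 → miss, frames (8 7)
5 → miss, frames (8 7 5)
3 → miss, evict 8, frames (7 5 3)
5 → hit
8 → miss, evict 7, frames (3 5 8)
4 → miss, evict 3, frames (5 8 4)
3 → miss, evict 5, frames (8 4 3)
8 → hit
5 → miss, evict 4, frames (3 8 5)
8 → hit
5 → hit
8 → hit
9 → miss, evict 3, frames (5 8 9)
7 → miss, evict 5, frames (8 9 7)
9 → hit
7 → hit
9 → hit
5 → miss, evict 8, frames (7 9 5)
7 → hit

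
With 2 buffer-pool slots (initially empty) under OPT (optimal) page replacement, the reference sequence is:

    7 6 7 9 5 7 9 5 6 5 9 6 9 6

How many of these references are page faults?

7: miss, frames (7)
6: miss, frames (7 6)
7: hit
9: miss, evict 6, frames (7 9)
5: miss, evict 9, frames (7 5)
7: hit
9: miss, evict 7, frames (5 9)
5: hit
6: miss, evict 9, frames (5 6)
5: hit
9: miss, evict 5, frames (6 9)
6: hit
9: hit
6: hit
Page faults: 7.

7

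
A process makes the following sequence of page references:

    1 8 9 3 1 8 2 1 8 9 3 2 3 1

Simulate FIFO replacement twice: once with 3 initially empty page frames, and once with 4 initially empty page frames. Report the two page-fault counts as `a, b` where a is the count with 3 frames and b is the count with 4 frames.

3 frames: F F F F F F F . . F F . . F → 10 faults.
4 frames: F F F F . . F F F F F F . F → 11 faults.
11 > 10: adding a frame increased faults — Belady's anomaly.

10, 11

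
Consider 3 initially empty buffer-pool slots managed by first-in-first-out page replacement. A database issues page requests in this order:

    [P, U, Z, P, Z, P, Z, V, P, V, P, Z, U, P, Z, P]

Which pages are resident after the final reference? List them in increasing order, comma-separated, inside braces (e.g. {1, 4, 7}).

P: fault, frames [P]
U: fault, frames [P, U]
Z: fault, frames [P, U, Z]
P: hit
Z: hit
P: hit
Z: hit
V: fault, evict P, frames [U, Z, V]
P: fault, evict U, frames [Z, V, P]
V: hit
P: hit
Z: hit
U: fault, evict Z, frames [V, P, U]
P: hit
Z: fault, evict V, frames [P, U, Z]
P: hit

{P, U, Z}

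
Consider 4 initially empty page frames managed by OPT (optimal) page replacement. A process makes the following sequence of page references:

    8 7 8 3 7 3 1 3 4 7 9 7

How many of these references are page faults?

6

8: miss, frames (8)
7: miss, frames (8 7)
8: hit
3: miss, frames (8 7 3)
7: hit
3: hit
1: miss, frames (8 7 3 1)
3: hit
4: miss, evict 1, frames (8 7 3 4)
7: hit
9: miss, evict 4, frames (8 7 3 9)
7: hit
Page faults: 6.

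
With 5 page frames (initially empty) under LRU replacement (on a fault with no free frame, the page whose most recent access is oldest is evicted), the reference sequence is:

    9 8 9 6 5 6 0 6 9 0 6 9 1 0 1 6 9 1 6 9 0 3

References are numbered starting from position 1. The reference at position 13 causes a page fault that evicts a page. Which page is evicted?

8

pos 1: 9: miss, frames (9)
pos 2: 8: miss, frames (9 8)
pos 3: 9: hit
pos 4: 6: miss, frames (8 9 6)
pos 5: 5: miss, frames (8 9 6 5)
pos 6: 6: hit
pos 7: 0: miss, frames (8 9 5 6 0)
pos 8: 6: hit
pos 9: 9: hit
pos 10: 0: hit
pos 11: 6: hit
pos 12: 9: hit
pos 13: 1: miss, evict 8, frames (5 0 6 9 1)
At position 13, page 8 is evicted.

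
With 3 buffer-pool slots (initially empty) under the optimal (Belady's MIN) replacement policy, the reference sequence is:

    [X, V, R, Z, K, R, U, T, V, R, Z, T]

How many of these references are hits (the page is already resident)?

X → fault, frames [X]
V → fault, frames [X, V]
R → fault, frames [X, V, R]
Z → fault, evict X, frames [V, R, Z]
K → fault, evict Z, frames [V, R, K]
R → hit
U → fault, evict K, frames [V, R, U]
T → fault, evict U, frames [V, R, T]
V → hit
R → hit
Z → fault, evict R, frames [V, T, Z]
T → hit
Hits: 4.

4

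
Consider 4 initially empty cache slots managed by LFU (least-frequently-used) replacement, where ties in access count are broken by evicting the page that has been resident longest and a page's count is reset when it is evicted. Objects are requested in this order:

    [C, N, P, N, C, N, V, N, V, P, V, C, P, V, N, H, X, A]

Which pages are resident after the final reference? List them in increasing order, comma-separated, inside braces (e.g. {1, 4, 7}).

C: fault, frames [C]
N: fault, frames [C, N]
P: fault, frames [C, N, P]
N: hit
C: hit
N: hit
V: fault, frames [C, N, P, V]
N: hit
V: hit
P: hit
V: hit
C: hit
P: hit
V: hit
N: hit
H: fault, evict C, frames [N, P, V, H]
X: fault, evict H, frames [N, P, V, X]
A: fault, evict X, frames [N, P, V, A]

{A, N, P, V}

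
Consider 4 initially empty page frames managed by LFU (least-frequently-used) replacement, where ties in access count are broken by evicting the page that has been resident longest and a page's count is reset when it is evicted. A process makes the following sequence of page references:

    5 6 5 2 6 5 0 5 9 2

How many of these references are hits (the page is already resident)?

4

5: miss, frames [5]
6: miss, frames [5, 6]
5: hit
2: miss, frames [5, 6, 2]
6: hit
5: hit
0: miss, frames [5, 6, 2, 0]
5: hit
9: miss, evict 2, frames [5, 6, 0, 9]
2: miss, evict 0, frames [5, 6, 9, 2]
Hits: 4.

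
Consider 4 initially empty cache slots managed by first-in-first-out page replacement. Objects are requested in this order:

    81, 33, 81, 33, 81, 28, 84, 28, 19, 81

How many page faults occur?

6

81 → fault, frames {81}
33 → fault, frames {81,33}
81 → hit
33 → hit
81 → hit
28 → fault, frames {81,33,28}
84 → fault, frames {81,33,28,84}
28 → hit
19 → fault, evict 81, frames {33,28,84,19}
81 → fault, evict 33, frames {28,84,19,81}
Page faults: 6.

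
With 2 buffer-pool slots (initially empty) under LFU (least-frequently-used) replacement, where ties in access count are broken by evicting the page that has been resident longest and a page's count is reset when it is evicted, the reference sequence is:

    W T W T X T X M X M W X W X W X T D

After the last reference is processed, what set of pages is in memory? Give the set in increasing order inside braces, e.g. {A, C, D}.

{D, T}

W → fault, frames (W)
T → fault, frames (W T)
W → hit
T → hit
X → fault, evict W, frames (T X)
T → hit
X → hit
M → fault, evict X, frames (T M)
X → fault, evict M, frames (T X)
M → fault, evict X, frames (T M)
W → fault, evict M, frames (T W)
X → fault, evict W, frames (T X)
W → fault, evict X, frames (T W)
X → fault, evict W, frames (T X)
W → fault, evict X, frames (T W)
X → fault, evict W, frames (T X)
T → hit
D → fault, evict X, frames (T D)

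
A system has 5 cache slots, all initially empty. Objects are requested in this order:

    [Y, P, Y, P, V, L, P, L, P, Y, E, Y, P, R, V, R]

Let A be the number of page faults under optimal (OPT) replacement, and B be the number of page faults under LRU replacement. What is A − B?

-1

Under OPT: F F . . F F . . . . F . . F . . → 6 faults.
Under LRU: F F . . F F . . . . F . . F F . → 7 faults.
A − B = 6 − 7 = -1.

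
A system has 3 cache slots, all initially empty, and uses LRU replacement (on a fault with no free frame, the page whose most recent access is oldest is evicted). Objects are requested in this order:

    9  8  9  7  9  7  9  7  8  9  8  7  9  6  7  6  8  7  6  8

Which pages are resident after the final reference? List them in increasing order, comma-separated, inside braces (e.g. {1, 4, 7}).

{6, 7, 8}

9: miss, frames {9}
8: miss, frames {9,8}
9: hit
7: miss, frames {8,9,7}
9: hit
7: hit
9: hit
7: hit
8: hit
9: hit
8: hit
7: hit
9: hit
6: miss, evict 8, frames {7,9,6}
7: hit
6: hit
8: miss, evict 9, frames {7,6,8}
7: hit
6: hit
8: hit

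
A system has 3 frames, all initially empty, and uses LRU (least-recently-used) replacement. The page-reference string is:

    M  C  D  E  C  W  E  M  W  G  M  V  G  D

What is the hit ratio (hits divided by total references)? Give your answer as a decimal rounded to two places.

M → fault, frames [M]
C → fault, frames [M, C]
D → fault, frames [M, C, D]
E → fault, evict M, frames [C, D, E]
C → hit
W → fault, evict D, frames [E, C, W]
E → hit
M → fault, evict C, frames [W, E, M]
W → hit
G → fault, evict E, frames [M, W, G]
M → hit
V → fault, evict W, frames [G, M, V]
G → hit
D → fault, evict M, frames [V, G, D]
Hits: 5 of 14 references → 5/14 = 0.3571.

0.36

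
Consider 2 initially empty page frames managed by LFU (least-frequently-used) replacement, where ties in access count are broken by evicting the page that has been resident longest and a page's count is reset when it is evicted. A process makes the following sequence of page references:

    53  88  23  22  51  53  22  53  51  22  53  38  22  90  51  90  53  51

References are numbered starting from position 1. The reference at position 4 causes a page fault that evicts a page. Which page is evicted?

88

pos 1: 53 -> miss, frames (53)
pos 2: 88 -> miss, frames (53 88)
pos 3: 23 -> miss, evict 53, frames (88 23)
pos 4: 22 -> miss, evict 88, frames (23 22)
At position 4, page 88 is evicted.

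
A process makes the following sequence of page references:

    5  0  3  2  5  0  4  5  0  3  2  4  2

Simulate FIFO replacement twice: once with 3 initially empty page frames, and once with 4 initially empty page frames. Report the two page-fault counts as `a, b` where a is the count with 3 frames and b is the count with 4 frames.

3 frames: F F F F F F F . . F F . . → 9 faults.
4 frames: F F F F . . F F F F F F . → 10 faults.
10 > 9: adding a frame increased faults — Belady's anomaly.

9, 10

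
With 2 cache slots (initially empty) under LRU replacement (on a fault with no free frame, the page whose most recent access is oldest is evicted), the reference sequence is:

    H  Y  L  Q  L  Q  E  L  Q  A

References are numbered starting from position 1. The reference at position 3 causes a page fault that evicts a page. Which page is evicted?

H

pos 1: H → miss, frames {H}
pos 2: Y → miss, frames {H,Y}
pos 3: L → miss, evict H, frames {Y,L}
At position 3, page H is evicted.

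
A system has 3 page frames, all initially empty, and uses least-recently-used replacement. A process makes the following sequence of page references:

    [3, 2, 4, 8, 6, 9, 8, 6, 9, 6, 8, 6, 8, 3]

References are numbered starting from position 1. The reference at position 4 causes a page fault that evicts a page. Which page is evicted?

pos 1: 3: fault, frames [3]
pos 2: 2: fault, frames [3, 2]
pos 3: 4: fault, frames [3, 2, 4]
pos 4: 8: fault, evict 3, frames [2, 4, 8]
At position 4, page 3 is evicted.

3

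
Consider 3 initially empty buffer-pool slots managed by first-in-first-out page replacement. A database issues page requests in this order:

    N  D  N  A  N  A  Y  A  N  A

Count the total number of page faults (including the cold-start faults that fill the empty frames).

5

N -> fault, frames (N)
D -> fault, frames (N D)
N -> hit
A -> fault, frames (N D A)
N -> hit
A -> hit
Y -> fault, evict N, frames (D A Y)
A -> hit
N -> fault, evict D, frames (A Y N)
A -> hit
Page faults: 5.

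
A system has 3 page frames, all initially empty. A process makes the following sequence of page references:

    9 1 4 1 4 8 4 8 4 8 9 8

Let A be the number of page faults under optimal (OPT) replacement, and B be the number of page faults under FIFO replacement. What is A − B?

-1

Under OPT: F F F . . F . . . . . . → 4 faults.
Under FIFO: F F F . . F . . . . F . → 5 faults.
A − B = 4 − 5 = -1.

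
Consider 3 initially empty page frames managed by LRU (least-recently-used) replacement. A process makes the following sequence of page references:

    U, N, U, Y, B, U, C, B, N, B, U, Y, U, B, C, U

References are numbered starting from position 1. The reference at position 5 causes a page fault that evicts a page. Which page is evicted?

pos 1: U → fault, frames (U)
pos 2: N → fault, frames (U N)
pos 3: U → hit
pos 4: Y → fault, frames (N U Y)
pos 5: B → fault, evict N, frames (U Y B)
At position 5, page N is evicted.

N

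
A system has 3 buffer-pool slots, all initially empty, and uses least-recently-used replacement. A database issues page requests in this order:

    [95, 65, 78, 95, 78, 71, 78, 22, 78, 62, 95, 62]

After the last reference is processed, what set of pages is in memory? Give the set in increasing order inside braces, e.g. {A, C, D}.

95 -> fault, frames [95]
65 -> fault, frames [95, 65]
78 -> fault, frames [95, 65, 78]
95 -> hit
78 -> hit
71 -> fault, evict 65, frames [95, 78, 71]
78 -> hit
22 -> fault, evict 95, frames [71, 78, 22]
78 -> hit
62 -> fault, evict 71, frames [22, 78, 62]
95 -> fault, evict 22, frames [78, 62, 95]
62 -> hit

{62, 78, 95}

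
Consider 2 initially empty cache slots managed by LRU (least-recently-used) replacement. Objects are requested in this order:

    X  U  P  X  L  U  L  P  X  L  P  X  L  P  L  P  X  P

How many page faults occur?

14

X -> miss, frames [X]
U -> miss, frames [X, U]
P -> miss, evict X, frames [U, P]
X -> miss, evict U, frames [P, X]
L -> miss, evict P, frames [X, L]
U -> miss, evict X, frames [L, U]
L -> hit
P -> miss, evict U, frames [L, P]
X -> miss, evict L, frames [P, X]
L -> miss, evict P, frames [X, L]
P -> miss, evict X, frames [L, P]
X -> miss, evict L, frames [P, X]
L -> miss, evict P, frames [X, L]
P -> miss, evict X, frames [L, P]
L -> hit
P -> hit
X -> miss, evict L, frames [P, X]
P -> hit
Page faults: 14.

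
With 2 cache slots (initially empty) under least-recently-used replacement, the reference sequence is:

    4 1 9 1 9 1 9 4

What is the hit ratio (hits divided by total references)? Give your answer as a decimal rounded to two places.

0.50

4 → miss, frames [4]
1 → miss, frames [4, 1]
9 → miss, evict 4, frames [1, 9]
1 → hit
9 → hit
1 → hit
9 → hit
4 → miss, evict 1, frames [9, 4]
Hits: 4 of 8 references → 4/8 = 0.5000.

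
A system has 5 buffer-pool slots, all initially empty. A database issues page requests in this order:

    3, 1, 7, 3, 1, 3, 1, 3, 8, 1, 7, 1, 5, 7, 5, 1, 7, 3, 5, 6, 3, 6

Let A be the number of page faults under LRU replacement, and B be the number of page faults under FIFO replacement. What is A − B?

Under LRU: F F F . . . . . F . . . F . . . . . . F . . → 6 faults.
Under FIFO: F F F . . . . . F . . . F . . . . . . F F . → 7 faults.
A − B = 6 − 7 = -1.

-1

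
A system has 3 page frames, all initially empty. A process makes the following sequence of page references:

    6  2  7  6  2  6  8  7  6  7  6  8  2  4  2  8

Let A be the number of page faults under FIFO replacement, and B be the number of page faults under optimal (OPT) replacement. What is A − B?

Under FIFO: F F F . . . F . F . . . F F . F → 8 faults.
Under OPT: F F F . . . F . . . . . F F . . → 6 faults.
A − B = 8 − 6 = 2.

2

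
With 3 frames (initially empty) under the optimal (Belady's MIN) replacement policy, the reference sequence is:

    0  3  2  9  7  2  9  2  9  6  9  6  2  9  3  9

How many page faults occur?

0 → fault, frames {0}
3 → fault, frames {0,3}
2 → fault, frames {0,3,2}
9 → fault, evict 0, frames {3,2,9}
7 → fault, evict 3, frames {2,9,7}
2 → hit
9 → hit
2 → hit
9 → hit
6 → fault, evict 7, frames {2,9,6}
9 → hit
6 → hit
2 → hit
9 → hit
3 → fault, evict 6, frames {2,9,3}
9 → hit
Page faults: 7.

7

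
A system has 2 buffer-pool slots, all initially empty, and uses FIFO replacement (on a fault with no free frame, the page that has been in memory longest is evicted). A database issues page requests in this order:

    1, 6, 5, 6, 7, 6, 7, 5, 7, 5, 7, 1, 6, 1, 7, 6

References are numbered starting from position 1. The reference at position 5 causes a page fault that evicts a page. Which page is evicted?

pos 1: 1 → miss, frames (1)
pos 2: 6 → miss, frames (1 6)
pos 3: 5 → miss, evict 1, frames (6 5)
pos 4: 6 → hit
pos 5: 7 → miss, evict 6, frames (5 7)
At position 5, page 6 is evicted.

6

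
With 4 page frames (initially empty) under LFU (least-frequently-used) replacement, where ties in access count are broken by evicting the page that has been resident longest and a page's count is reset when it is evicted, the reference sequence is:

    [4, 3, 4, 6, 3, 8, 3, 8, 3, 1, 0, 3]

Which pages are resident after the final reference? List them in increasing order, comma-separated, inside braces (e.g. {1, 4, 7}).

4: fault, frames (4)
3: fault, frames (4 3)
4: hit
6: fault, frames (4 3 6)
3: hit
8: fault, frames (4 3 6 8)
3: hit
8: hit
3: hit
1: fault, evict 6, frames (4 3 8 1)
0: fault, evict 1, frames (4 3 8 0)
3: hit

{0, 3, 4, 8}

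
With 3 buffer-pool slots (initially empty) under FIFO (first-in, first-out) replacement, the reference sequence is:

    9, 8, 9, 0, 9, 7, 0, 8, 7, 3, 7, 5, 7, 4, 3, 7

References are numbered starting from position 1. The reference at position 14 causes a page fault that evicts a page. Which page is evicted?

7

pos 1: 9 -> miss, frames {9}
pos 2: 8 -> miss, frames {9,8}
pos 3: 9 -> hit
pos 4: 0 -> miss, frames {9,8,0}
pos 5: 9 -> hit
pos 6: 7 -> miss, evict 9, frames {8,0,7}
pos 7: 0 -> hit
pos 8: 8 -> hit
pos 9: 7 -> hit
pos 10: 3 -> miss, evict 8, frames {0,7,3}
pos 11: 7 -> hit
pos 12: 5 -> miss, evict 0, frames {7,3,5}
pos 13: 7 -> hit
pos 14: 4 -> miss, evict 7, frames {3,5,4}
At position 14, page 7 is evicted.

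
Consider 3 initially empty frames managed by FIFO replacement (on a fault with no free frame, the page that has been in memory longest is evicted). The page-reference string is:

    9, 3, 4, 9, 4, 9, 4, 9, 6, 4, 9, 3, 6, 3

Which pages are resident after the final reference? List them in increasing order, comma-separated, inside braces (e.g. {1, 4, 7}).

{3, 6, 9}

9: fault, frames {9}
3: fault, frames {9,3}
4: fault, frames {9,3,4}
9: hit
4: hit
9: hit
4: hit
9: hit
6: fault, evict 9, frames {3,4,6}
4: hit
9: fault, evict 3, frames {4,6,9}
3: fault, evict 4, frames {6,9,3}
6: hit
3: hit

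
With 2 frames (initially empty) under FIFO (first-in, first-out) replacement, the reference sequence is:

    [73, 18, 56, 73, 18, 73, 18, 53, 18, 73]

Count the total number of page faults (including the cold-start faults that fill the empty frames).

73 -> miss, frames (73)
18 -> miss, frames (73 18)
56 -> miss, evict 73, frames (18 56)
73 -> miss, evict 18, frames (56 73)
18 -> miss, evict 56, frames (73 18)
73 -> hit
18 -> hit
53 -> miss, evict 73, frames (18 53)
18 -> hit
73 -> miss, evict 18, frames (53 73)
Page faults: 7.

7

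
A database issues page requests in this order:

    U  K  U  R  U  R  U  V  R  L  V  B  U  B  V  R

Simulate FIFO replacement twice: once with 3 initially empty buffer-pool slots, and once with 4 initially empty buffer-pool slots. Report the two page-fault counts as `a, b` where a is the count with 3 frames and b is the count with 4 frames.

3 frames: F F . F . . . F . F . F F . F F → 9 faults.
4 frames: F F . F . . . F . F . F F . . F → 8 faults.
8 < 9: adding a frame reduced faults, as is typical.

9, 8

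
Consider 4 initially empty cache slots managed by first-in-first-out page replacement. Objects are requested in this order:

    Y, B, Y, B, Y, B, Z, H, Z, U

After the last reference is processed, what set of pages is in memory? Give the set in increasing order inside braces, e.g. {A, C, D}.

Y -> miss, frames {Y}
B -> miss, frames {Y,B}
Y -> hit
B -> hit
Y -> hit
B -> hit
Z -> miss, frames {Y,B,Z}
H -> miss, frames {Y,B,Z,H}
Z -> hit
U -> miss, evict Y, frames {B,Z,H,U}

{B, H, U, Z}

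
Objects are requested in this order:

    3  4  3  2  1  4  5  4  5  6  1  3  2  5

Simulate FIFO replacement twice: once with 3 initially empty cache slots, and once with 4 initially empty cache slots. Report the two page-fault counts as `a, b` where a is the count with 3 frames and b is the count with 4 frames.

11, 8

3 frames: F F . F F . F F . F F F F F → 11 faults.
4 frames: F F . F F . F . . F . F F . → 8 faults.
8 < 11: adding a frame reduced faults, as is typical.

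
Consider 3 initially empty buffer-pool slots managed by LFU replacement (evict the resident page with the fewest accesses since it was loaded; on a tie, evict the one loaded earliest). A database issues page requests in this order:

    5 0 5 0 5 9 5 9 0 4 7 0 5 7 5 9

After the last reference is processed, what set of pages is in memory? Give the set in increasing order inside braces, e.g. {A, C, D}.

{0, 5, 9}

5 -> miss, frames {5}
0 -> miss, frames {5,0}
5 -> hit
0 -> hit
5 -> hit
9 -> miss, frames {5,0,9}
5 -> hit
9 -> hit
0 -> hit
4 -> miss, evict 9, frames {5,0,4}
7 -> miss, evict 4, frames {5,0,7}
0 -> hit
5 -> hit
7 -> hit
5 -> hit
9 -> miss, evict 7, frames {5,0,9}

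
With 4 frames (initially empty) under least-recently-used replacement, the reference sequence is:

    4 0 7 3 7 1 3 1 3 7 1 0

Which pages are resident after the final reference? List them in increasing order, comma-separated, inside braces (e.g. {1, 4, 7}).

4: miss, frames {4}
0: miss, frames {4,0}
7: miss, frames {4,0,7}
3: miss, frames {4,0,7,3}
7: hit
1: miss, evict 4, frames {0,3,7,1}
3: hit
1: hit
3: hit
7: hit
1: hit
0: hit

{0, 1, 3, 7}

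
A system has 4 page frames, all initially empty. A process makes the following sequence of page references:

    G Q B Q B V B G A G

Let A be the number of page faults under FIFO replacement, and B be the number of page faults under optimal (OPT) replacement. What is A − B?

1

Under FIFO: F F F . . F . . F F → 6 faults.
Under OPT: F F F . . F . . F . → 5 faults.
A − B = 6 − 5 = 1.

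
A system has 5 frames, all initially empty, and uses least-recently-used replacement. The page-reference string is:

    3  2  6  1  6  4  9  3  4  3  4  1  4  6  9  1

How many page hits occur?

9

3 -> fault, frames [3]
2 -> fault, frames [3, 2]
6 -> fault, frames [3, 2, 6]
1 -> fault, frames [3, 2, 6, 1]
6 -> hit
4 -> fault, frames [3, 2, 1, 6, 4]
9 -> fault, evict 3, frames [2, 1, 6, 4, 9]
3 -> fault, evict 2, frames [1, 6, 4, 9, 3]
4 -> hit
3 -> hit
4 -> hit
1 -> hit
4 -> hit
6 -> hit
9 -> hit
1 -> hit
Hits: 9.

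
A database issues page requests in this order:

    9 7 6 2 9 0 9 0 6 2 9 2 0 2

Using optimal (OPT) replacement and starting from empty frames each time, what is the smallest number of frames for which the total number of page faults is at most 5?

4

f=1: 14 faults
f=2: 8 faults
f=3: 6 faults
f=4: 5 faults
f=5: 5 faults
Smallest f with faults ≤ 5 is 4.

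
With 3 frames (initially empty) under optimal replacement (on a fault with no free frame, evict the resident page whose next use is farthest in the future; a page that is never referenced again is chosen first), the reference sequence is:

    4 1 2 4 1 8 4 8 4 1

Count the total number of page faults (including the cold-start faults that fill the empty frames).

4 -> fault, frames [4]
1 -> fault, frames [4, 1]
2 -> fault, frames [4, 1, 2]
4 -> hit
1 -> hit
8 -> fault, evict 2, frames [4, 1, 8]
4 -> hit
8 -> hit
4 -> hit
1 -> hit
Page faults: 4.

4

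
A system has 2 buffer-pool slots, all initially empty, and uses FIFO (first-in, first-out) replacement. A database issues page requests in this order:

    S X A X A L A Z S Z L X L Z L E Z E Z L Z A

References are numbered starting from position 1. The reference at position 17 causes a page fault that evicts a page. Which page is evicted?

L

pos 1: S: fault, frames {S}
pos 2: X: fault, frames {S,X}
pos 3: A: fault, evict S, frames {X,A}
pos 4: X: hit
pos 5: A: hit
pos 6: L: fault, evict X, frames {A,L}
pos 7: A: hit
pos 8: Z: fault, evict A, frames {L,Z}
pos 9: S: fault, evict L, frames {Z,S}
pos 10: Z: hit
pos 11: L: fault, evict Z, frames {S,L}
pos 12: X: fault, evict S, frames {L,X}
pos 13: L: hit
pos 14: Z: fault, evict L, frames {X,Z}
pos 15: L: fault, evict X, frames {Z,L}
pos 16: E: fault, evict Z, frames {L,E}
pos 17: Z: fault, evict L, frames {E,Z}
At position 17, page L is evicted.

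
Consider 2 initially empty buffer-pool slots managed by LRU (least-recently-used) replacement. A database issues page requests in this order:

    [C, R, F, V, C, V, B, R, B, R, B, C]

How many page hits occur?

4

C → fault, frames [C]
R → fault, frames [C, R]
F → fault, evict C, frames [R, F]
V → fault, evict R, frames [F, V]
C → fault, evict F, frames [V, C]
V → hit
B → fault, evict C, frames [V, B]
R → fault, evict V, frames [B, R]
B → hit
R → hit
B → hit
C → fault, evict R, frames [B, C]
Hits: 4.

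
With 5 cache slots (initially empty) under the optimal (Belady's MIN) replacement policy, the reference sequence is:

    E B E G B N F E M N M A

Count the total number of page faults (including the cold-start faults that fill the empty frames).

7

E → miss, frames {E}
B → miss, frames {E,B}
E → hit
G → miss, frames {E,B,G}
B → hit
N → miss, frames {E,B,G,N}
F → miss, frames {E,B,G,N,F}
E → hit
M → miss, evict F, frames {E,B,G,N,M}
N → hit
M → hit
A → miss, evict M, frames {E,B,G,N,A}
Page faults: 7.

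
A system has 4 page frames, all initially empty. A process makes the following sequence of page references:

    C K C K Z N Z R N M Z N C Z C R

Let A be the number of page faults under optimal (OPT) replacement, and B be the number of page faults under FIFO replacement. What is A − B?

Under OPT: F F . . F F . F . F . . . . . F → 7 faults.
Under FIFO: F F . . F F . F . F . . F F . . → 8 faults.
A − B = 7 − 8 = -1.

-1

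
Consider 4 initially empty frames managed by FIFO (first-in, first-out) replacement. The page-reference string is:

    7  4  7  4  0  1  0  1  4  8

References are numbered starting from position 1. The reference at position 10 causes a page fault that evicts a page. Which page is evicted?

7

pos 1: 7: fault, frames [7]
pos 2: 4: fault, frames [7, 4]
pos 3: 7: hit
pos 4: 4: hit
pos 5: 0: fault, frames [7, 4, 0]
pos 6: 1: fault, frames [7, 4, 0, 1]
pos 7: 0: hit
pos 8: 1: hit
pos 9: 4: hit
pos 10: 8: fault, evict 7, frames [4, 0, 1, 8]
At position 10, page 7 is evicted.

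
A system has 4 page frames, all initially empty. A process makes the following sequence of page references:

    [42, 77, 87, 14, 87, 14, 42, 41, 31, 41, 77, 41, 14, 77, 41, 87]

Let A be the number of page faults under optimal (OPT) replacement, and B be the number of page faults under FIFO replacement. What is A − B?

Under OPT: F F F F . . . F F . . . . . . F → 7 faults.
Under FIFO: F F F F . . . F F . F . . . . F → 8 faults.
A − B = 7 − 8 = -1.

-1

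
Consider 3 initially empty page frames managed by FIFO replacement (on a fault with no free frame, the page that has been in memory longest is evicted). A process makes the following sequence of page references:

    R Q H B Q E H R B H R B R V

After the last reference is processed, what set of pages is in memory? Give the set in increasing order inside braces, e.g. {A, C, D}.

R -> fault, frames (R)
Q -> fault, frames (R Q)
H -> fault, frames (R Q H)
B -> fault, evict R, frames (Q H B)
Q -> hit
E -> fault, evict Q, frames (H B E)
H -> hit
R -> fault, evict H, frames (B E R)
B -> hit
H -> fault, evict B, frames (E R H)
R -> hit
B -> fault, evict E, frames (R H B)
R -> hit
V -> fault, evict R, frames (H B V)

{B, H, V}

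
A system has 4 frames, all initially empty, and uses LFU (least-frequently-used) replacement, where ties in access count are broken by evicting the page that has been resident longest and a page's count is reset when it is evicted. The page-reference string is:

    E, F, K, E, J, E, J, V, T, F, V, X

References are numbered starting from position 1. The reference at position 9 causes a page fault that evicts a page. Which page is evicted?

K

pos 1: E → miss, frames [E]
pos 2: F → miss, frames [E, F]
pos 3: K → miss, frames [E, F, K]
pos 4: E → hit
pos 5: J → miss, frames [E, F, K, J]
pos 6: E → hit
pos 7: J → hit
pos 8: V → miss, evict F, frames [E, K, J, V]
pos 9: T → miss, evict K, frames [E, J, V, T]
At position 9, page K is evicted.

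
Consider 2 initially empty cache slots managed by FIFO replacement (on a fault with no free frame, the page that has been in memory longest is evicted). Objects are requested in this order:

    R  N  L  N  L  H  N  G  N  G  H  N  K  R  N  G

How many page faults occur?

12

R -> fault, frames [R]
N -> fault, frames [R, N]
L -> fault, evict R, frames [N, L]
N -> hit
L -> hit
H -> fault, evict N, frames [L, H]
N -> fault, evict L, frames [H, N]
G -> fault, evict H, frames [N, G]
N -> hit
G -> hit
H -> fault, evict N, frames [G, H]
N -> fault, evict G, frames [H, N]
K -> fault, evict H, frames [N, K]
R -> fault, evict N, frames [K, R]
N -> fault, evict K, frames [R, N]
G -> fault, evict R, frames [N, G]
Page faults: 12.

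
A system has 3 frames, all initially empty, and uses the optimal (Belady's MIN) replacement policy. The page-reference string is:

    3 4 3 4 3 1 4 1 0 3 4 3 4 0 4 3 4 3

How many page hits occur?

3: fault, frames [3]
4: fault, frames [3, 4]
3: hit
4: hit
3: hit
1: fault, frames [3, 4, 1]
4: hit
1: hit
0: fault, evict 1, frames [3, 4, 0]
3: hit
4: hit
3: hit
4: hit
0: hit
4: hit
3: hit
4: hit
3: hit
Hits: 14.

14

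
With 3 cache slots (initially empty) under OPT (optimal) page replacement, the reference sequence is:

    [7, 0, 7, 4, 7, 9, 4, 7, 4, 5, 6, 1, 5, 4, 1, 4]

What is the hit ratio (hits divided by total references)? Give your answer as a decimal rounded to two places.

0.56

7: fault, frames [7]
0: fault, frames [7, 0]
7: hit
4: fault, frames [7, 0, 4]
7: hit
9: fault, evict 0, frames [7, 4, 9]
4: hit
7: hit
4: hit
5: fault, evict 9, frames [7, 4, 5]
6: fault, evict 7, frames [4, 5, 6]
1: fault, evict 6, frames [4, 5, 1]
5: hit
4: hit
1: hit
4: hit
Hits: 9 of 16 references → 9/16 = 0.5625.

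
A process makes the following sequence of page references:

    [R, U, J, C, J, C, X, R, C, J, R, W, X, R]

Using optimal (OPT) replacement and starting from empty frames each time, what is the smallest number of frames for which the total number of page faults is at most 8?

f=1: 14 faults
f=2: 9 faults
f=3: 7 faults
f=4: 6 faults
f=5: 6 faults
f=6: 6 faults
Smallest f with faults ≤ 8 is 3.

3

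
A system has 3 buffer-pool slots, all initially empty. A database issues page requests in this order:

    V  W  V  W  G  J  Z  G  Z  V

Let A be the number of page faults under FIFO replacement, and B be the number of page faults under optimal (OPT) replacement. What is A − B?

1

Under FIFO: F F . . F F F . . F → 6 faults.
Under OPT: F F . . F F F . . . → 5 faults.
A − B = 6 − 5 = 1.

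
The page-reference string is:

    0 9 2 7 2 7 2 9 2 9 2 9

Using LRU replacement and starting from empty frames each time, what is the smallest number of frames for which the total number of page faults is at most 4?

3

f=1: 12 faults
f=2: 5 faults
f=3: 4 faults
f=4: 4 faults
Smallest f with faults ≤ 4 is 3.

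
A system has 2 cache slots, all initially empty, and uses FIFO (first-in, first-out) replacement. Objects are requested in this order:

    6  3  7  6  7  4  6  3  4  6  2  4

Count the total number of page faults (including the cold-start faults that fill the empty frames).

6: fault, frames (6)
3: fault, frames (6 3)
7: fault, evict 6, frames (3 7)
6: fault, evict 3, frames (7 6)
7: hit
4: fault, evict 7, frames (6 4)
6: hit
3: fault, evict 6, frames (4 3)
4: hit
6: fault, evict 4, frames (3 6)
2: fault, evict 3, frames (6 2)
4: fault, evict 6, frames (2 4)
Page faults: 9.

9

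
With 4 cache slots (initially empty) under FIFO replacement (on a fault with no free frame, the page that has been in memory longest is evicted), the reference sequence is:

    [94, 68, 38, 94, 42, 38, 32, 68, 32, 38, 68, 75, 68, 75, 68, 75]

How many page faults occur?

94 -> fault, frames (94)
68 -> fault, frames (94 68)
38 -> fault, frames (94 68 38)
94 -> hit
42 -> fault, frames (94 68 38 42)
38 -> hit
32 -> fault, evict 94, frames (68 38 42 32)
68 -> hit
32 -> hit
38 -> hit
68 -> hit
75 -> fault, evict 68, frames (38 42 32 75)
68 -> fault, evict 38, frames (42 32 75 68)
75 -> hit
68 -> hit
75 -> hit
Page faults: 7.

7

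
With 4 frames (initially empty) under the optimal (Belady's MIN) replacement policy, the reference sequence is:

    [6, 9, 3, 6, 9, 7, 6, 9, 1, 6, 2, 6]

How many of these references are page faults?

6 -> fault, frames [6]
9 -> fault, frames [6, 9]
3 -> fault, frames [6, 9, 3]
6 -> hit
9 -> hit
7 -> fault, frames [6, 9, 3, 7]
6 -> hit
9 -> hit
1 -> fault, evict 7, frames [6, 9, 3, 1]
6 -> hit
2 -> fault, evict 1, frames [6, 9, 3, 2]
6 -> hit
Page faults: 6.

6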